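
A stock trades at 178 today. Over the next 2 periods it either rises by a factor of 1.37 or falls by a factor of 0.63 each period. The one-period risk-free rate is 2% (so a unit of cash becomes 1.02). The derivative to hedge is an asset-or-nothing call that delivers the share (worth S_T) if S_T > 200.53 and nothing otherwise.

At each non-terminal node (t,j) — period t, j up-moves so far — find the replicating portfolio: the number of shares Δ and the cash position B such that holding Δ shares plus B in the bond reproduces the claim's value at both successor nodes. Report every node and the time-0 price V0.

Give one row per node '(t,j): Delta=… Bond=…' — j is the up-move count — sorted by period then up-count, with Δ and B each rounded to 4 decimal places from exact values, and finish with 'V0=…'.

(0,0): Delta=1.3105 Bond=-144.0796
(1,0): Delta=0.0000 Bond=0.0000
(1,1): Delta=1.8514 Bond=-278.8495
V0=89.1921

Risk-neutral probability p* = (R−d)/(u−d) = (1.02−0.63)/(1.37−0.63) = 0.5270.
Terminal values V(2,·): V(2,0)=0.0000, V(2,1)=0.0000, V(2,2)=334.0882
Node (1,0) S=112.1400: V=(p*·0.0000+(1−p*)·0.0000)/1.02=0.0000; Δ=(0.0000−0.0000)/(153.6318−70.6482)=0.0000; B=V−Δ·S=0.0000
Node (1,1) S=243.8600: V=(p*·334.0882+(1−p*)·0.0000)/1.02=172.6211; Δ=(334.0882−0.0000)/(334.0882−153.6318)=1.8514; B=V−Δ·S=-278.8495
Node (0,0) S=178.0000: V=(p*·172.6211+(1−p*)·0.0000)/1.02=89.1921; Δ=(172.6211−0.0000)/(243.8600−112.1400)=1.3105; B=V−Δ·S=-144.0796
Check: Δ(0,0)·S0 + B(0,0) = 89.1921 = V0.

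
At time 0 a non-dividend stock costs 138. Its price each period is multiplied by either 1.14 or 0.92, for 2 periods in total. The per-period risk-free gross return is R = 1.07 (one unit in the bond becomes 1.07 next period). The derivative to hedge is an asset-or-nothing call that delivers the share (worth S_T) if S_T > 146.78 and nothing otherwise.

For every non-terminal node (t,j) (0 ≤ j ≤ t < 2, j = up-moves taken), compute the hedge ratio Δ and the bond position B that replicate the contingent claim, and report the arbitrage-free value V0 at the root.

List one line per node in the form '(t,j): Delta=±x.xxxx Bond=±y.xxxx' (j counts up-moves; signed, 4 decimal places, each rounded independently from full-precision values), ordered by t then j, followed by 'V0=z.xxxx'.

The replicating-portfolio and risk-neutral prices coincide; use p* = (1.07−0.92)/(1.14−0.92) = 0.6818 for the latter.
Terminal values V(2,·): V(2,0)=0.0000, V(2,1)=0.0000, V(2,2)=179.3448
Node (1,0) S=126.9600: V=(p*·0.0000+(1−p*)·0.0000)/1.07=0.0000; Δ=(0.0000−0.0000)/(144.7344−116.8032)=0.0000; B=V−Δ·S=0.0000
Node (1,1) S=157.3200: V=(p*·179.3448+(1−p*)·0.0000)/1.07=114.2809; Δ=(179.3448−0.0000)/(179.3448−144.7344)=5.1818; B=V−Δ·S=-700.9228
Node (0,0) S=138.0000: V=(p*·114.2809+(1−p*)·0.0000)/1.07=72.8213; Δ=(114.2809−0.0000)/(157.3200−126.9600)=3.7642; B=V−Δ·S=-446.6373
Each (Δ,B) replicates both successor values, so the strategy is self-financing and V0 is arbitrage-free.

(0,0): Delta=3.7642 Bond=-446.6373
(1,0): Delta=0.0000 Bond=0.0000
(1,1): Delta=5.1818 Bond=-700.9228
V0=72.8213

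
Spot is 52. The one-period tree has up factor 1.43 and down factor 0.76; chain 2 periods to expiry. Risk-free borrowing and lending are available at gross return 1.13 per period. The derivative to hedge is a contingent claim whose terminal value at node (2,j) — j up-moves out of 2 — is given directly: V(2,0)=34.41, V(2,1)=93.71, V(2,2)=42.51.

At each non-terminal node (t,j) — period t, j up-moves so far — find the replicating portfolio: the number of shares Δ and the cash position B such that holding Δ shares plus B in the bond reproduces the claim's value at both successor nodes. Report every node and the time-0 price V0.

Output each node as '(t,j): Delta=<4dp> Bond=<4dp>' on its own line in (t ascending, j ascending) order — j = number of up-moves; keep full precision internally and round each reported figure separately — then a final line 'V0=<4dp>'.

Under the risk-neutral measure, an up-move has probability p* = (R−d)/(u−d) = 0.5522 and values discount at R = 1.13.
Terminal payoffs: V(2,0)=34.4100, V(2,1)=93.7100, V(2,2)=42.5100
Node (1,0) S=39.5200: V=(p*·93.7100+(1−p*)·34.4100)/1.13=59.4316; Δ=(93.7100−34.4100)/(56.5136−30.0352)=2.2396; B=V−Δ·S=-29.0758
Node (1,1) S=74.3600: V=(p*·42.5100+(1−p*)·93.7100)/1.13=57.9074; Δ=(42.5100−93.7100)/(106.3348−56.5136)=-1.0277; B=V−Δ·S=134.3253
Node (0,0) S=52.0000: V=(p*·57.9074+(1−p*)·59.4316)/1.13=51.8495; Δ=(57.9074−59.4316)/(74.3600−39.5200)=-0.0437; B=V−Δ·S=54.1245
Self-financing check: at every node Δ·S+B equals the discounted successor values.

(0,0): Delta=-0.0437 Bond=54.1245
(1,0): Delta=2.2396 Bond=-29.0758
(1,1): Delta=-1.0277 Bond=134.3253
V0=51.8495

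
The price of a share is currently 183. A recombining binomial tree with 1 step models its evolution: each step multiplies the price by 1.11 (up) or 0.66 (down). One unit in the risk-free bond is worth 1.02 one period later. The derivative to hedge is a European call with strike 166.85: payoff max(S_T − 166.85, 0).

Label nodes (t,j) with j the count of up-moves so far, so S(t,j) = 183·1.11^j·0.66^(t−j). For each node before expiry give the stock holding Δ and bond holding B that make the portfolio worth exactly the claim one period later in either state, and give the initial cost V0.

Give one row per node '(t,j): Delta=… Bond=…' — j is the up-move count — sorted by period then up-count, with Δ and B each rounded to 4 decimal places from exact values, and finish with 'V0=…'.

Since d<R<u, set p* = (R−d)/(u−d) = 0.8000; price each node as the discounted p*-expectation of its children.
At expiry t=1: V(1,0)=0.0000, V(1,1)=36.2800
Node (0,0) S=183.0000: V=(p*·36.2800+(1−p*)·0.0000)/1.02=28.4549; Δ=(36.2800−0.0000)/(203.1300−120.7800)=0.4406; B=V−Δ·S=-52.1673
The time-0 hedge costs 28.4549, which is the no-arbitrage price.

(0,0): Delta=0.4406 Bond=-52.1673
V0=28.4549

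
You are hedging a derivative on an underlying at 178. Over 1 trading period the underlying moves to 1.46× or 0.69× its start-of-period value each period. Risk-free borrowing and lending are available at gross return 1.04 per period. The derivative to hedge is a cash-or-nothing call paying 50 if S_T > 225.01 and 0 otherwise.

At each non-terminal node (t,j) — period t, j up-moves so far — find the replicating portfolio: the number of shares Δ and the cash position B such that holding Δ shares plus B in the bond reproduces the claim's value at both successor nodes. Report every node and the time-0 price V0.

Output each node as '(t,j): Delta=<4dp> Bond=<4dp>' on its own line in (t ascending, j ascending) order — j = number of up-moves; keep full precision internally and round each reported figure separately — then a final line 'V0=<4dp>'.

(0,0): Delta=0.3648 Bond=-43.0819
V0=21.8531

No-arbitrage ⇒ martingale measure with p* = (R−d)/(u−d) = 0.4545.
Terminal values V(1,·): V(1,0)=0.0000, V(1,1)=50.0000
(0,0): S=178.0000. Δ = (V_up−V_dn)/(S_up−S_dn) = (50.0000−0.0000)/(259.8800−122.8200) = 0.3648. V = [p*·50.0000 + (1−p*)·0.0000]/1.04 = 21.8531. B = V − Δ·S = -43.0819.
Check: Δ(0,0)·S0 + B(0,0) = 21.8531 = V0.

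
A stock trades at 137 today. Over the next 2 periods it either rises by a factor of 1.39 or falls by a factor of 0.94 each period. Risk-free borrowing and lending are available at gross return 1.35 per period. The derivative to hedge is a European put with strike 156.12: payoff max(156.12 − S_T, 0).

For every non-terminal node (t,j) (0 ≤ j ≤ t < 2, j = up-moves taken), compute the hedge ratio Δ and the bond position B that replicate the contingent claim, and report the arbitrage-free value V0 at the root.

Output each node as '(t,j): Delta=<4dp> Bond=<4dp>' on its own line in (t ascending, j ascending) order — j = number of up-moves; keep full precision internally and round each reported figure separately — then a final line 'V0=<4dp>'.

The replicating-portfolio and risk-neutral prices coincide; use p* = (1.35−0.94)/(1.39−0.94) = 0.9111 for the latter.
Payoff layer (t=2): V(2,0)=35.0668, V(2,1)=0.0000, V(2,2)=0.0000
  t=1,j=0: stock 128.7800 → up 179.0042 (V=0.0000), down 121.0532 (V=35.0668). Price 2.3089; hedge Δ=-0.6051, bond B=80.2351.
  t=1,j=1: stock 190.4300 → up 264.6977 (V=0.0000), down 179.0042 (V=0.0000). Price 0.0000; hedge Δ=0.0000, bond B=0.0000.
  t=0,j=0: stock 137.0000 → up 190.4300 (V=0.0000), down 128.7800 (V=2.3089). Price 0.1520; hedge Δ=-0.0375, bond B=5.2830.
Root portfolio cost Δ·137+B reproduces V0=0.1520.

(0,0): Delta=-0.0375 Bond=5.2830
(1,0): Delta=-0.6051 Bond=80.2351
(1,1): Delta=0.0000 Bond=0.0000
V0=0.1520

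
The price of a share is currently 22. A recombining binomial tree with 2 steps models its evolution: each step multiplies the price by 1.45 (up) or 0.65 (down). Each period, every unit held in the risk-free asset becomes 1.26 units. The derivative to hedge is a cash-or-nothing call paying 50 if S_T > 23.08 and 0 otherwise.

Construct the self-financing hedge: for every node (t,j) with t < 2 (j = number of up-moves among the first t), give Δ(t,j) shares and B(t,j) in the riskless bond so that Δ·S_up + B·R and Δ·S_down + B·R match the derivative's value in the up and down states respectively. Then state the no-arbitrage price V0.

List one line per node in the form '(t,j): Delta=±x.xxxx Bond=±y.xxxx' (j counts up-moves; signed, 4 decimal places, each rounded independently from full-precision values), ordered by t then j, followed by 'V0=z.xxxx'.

(0,0): Delta=1.7192 Bond=-19.5116
(1,0): Delta=0.0000 Bond=0.0000
(1,1): Delta=1.9592 Bond=-32.2421
V0=18.3109

The replicating-portfolio and risk-neutral prices coincide; use p* = (1.26−0.65)/(1.45−0.65) = 0.7625 for the latter.
At expiry t=2: V(2,0)=0.0000, V(2,1)=0.0000, V(2,2)=50.0000
Node (1,0) S=14.3000: V=(p*·0.0000+(1−p*)·0.0000)/1.26=0.0000; Δ=(0.0000−0.0000)/(20.7350−9.2950)=0.0000; B=V−Δ·S=0.0000
Node (1,1) S=31.9000: V=(p*·50.0000+(1−p*)·0.0000)/1.26=30.2579; Δ=(50.0000−0.0000)/(46.2550−20.7350)=1.9592; B=V−Δ·S=-32.2421
Node (0,0) S=22.0000: V=(p*·30.2579+(1−p*)·0.0000)/1.26=18.3109; Δ=(30.2579−0.0000)/(31.9000−14.3000)=1.7192; B=V−Δ·S=-19.5116
Root portfolio cost Δ·22+B reproduces V0=18.3109.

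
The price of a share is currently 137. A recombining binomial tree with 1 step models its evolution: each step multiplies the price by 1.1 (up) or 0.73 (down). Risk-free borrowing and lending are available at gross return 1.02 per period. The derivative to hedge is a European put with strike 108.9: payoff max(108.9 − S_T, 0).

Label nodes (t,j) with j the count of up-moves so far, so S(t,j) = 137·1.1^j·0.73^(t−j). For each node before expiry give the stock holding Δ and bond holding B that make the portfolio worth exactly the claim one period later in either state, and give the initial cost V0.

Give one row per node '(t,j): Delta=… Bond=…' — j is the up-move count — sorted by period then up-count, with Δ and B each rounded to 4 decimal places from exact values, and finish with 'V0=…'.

The replicating-portfolio and risk-neutral prices coincide; use p* = (1.02−0.73)/(1.1−0.73) = 0.7838 for the latter.
Payoff layer (t=1): V(1,0)=8.8900, V(1,1)=0.0000
(0,0): S=137.0000. Δ = (V_up−V_dn)/(S_up−S_dn) = (0.0000−8.8900)/(150.7000−100.0100) = -0.1754. V = [p*·0.0000 + (1−p*)·8.8900]/1.02 = 1.8845. B = V − Δ·S = 25.9115.
Self-financing check: at every node Δ·S+B equals the discounted successor values.

(0,0): Delta=-0.1754 Bond=25.9115
V0=1.8845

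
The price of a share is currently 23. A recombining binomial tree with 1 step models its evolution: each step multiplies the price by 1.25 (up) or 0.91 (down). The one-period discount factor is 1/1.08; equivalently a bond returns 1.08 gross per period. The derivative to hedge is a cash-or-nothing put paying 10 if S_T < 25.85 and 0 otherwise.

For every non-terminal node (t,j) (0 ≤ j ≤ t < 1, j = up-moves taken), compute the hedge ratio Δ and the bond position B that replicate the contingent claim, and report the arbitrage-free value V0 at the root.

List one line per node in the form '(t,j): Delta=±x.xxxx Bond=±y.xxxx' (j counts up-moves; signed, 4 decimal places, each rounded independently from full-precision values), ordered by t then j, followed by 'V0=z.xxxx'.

Since d<R<u, set p* = (R−d)/(u−d) = 0.5000; price each node as the discounted p*-expectation of its children.
Payoff layer (t=1): V(1,0)=10.0000, V(1,1)=0.0000
(0,0): S=23.0000. Δ = (V_up−V_dn)/(S_up−S_dn) = (0.0000−10.0000)/(28.7500−20.9300) = -1.2788. V = [p*·0.0000 + (1−p*)·10.0000]/1.08 = 4.6296. B = V − Δ·S = 34.0414.
Self-financing check: at every node Δ·S+B equals the discounted successor values.

(0,0): Delta=-1.2788 Bond=34.0414
V0=4.6296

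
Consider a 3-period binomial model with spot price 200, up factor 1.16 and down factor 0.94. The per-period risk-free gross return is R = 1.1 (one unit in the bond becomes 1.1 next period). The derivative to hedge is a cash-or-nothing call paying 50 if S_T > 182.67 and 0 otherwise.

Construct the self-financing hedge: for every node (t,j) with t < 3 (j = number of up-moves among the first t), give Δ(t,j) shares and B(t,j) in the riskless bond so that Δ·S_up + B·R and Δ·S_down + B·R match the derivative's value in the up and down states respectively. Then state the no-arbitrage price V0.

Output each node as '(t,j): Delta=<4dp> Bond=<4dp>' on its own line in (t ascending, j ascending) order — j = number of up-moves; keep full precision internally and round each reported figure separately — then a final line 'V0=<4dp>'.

(0,0): Delta=0.0699 Bond=22.8330
(1,0): Delta=0.2997 Bond=-18.0999
(1,1): Delta=0.0000 Bond=41.3223
(2,0): Delta=1.2861 Bond=-194.2149
(2,1): Delta=0.0000 Bond=45.4545
(2,2): Delta=0.0000 Bond=45.4545
V0=36.8037

Since d<R<u, set p* = (R−d)/(u−d) = 0.7273; price each node as the discounted p*-expectation of its children.
Terminal values V(3,·): V(3,0)=0.0000, V(3,1)=50.0000, V(3,2)=50.0000, V(3,3)=50.0000
(2,0): S=176.7200. Δ = (V_up−V_dn)/(S_up−S_dn) = (50.0000−0.0000)/(204.9952−166.1168) = 1.2861. V = [p*·50.0000 + (1−p*)·0.0000]/1.1 = 33.0579. B = V − Δ·S = -194.2149.
(2,1): S=218.0800. Δ = (V_up−V_dn)/(S_up−S_dn) = (50.0000−50.0000)/(252.9728−204.9952) = 0.0000. V = [p*·50.0000 + (1−p*)·50.0000]/1.1 = 45.4545. B = V − Δ·S = 45.4545.
(2,2): S=269.1200. Δ = (V_up−V_dn)/(S_up−S_dn) = (50.0000−50.0000)/(312.1792−252.9728) = 0.0000. V = [p*·50.0000 + (1−p*)·50.0000]/1.1 = 45.4545. B = V − Δ·S = 45.4545.
(1,0): S=188.0000. Δ = (V_up−V_dn)/(S_up−S_dn) = (45.4545−33.0579)/(218.0800−176.7200) = 0.2997. V = [p*·45.4545 + (1−p*)·33.0579]/1.1 = 38.2488. B = V − Δ·S = -18.0999.
(1,1): S=232.0000. Δ = (V_up−V_dn)/(S_up−S_dn) = (45.4545−45.4545)/(269.1200−218.0800) = 0.0000. V = [p*·45.4545 + (1−p*)·45.4545]/1.1 = 41.3223. B = V − Δ·S = 41.3223.
(0,0): S=200.0000. Δ = (V_up−V_dn)/(S_up−S_dn) = (41.3223−38.2488)/(232.0000−188.0000) = 0.0699. V = [p*·41.3223 + (1−p*)·38.2488]/1.1 = 36.8037. B = V − Δ·S = 22.8330.
The time-0 hedge costs 36.8037, which is the no-arbitrage price.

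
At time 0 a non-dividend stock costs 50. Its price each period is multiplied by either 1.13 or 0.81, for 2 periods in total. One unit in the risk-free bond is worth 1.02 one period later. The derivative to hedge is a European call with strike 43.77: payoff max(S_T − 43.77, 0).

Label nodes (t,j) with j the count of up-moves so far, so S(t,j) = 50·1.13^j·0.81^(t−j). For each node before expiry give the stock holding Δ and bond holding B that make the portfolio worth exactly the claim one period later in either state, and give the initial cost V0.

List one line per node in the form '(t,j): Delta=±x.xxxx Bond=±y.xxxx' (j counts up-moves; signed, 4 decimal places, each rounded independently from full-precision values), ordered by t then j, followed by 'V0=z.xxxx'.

(0,0): Delta=0.7690 Bond=-29.2771
(1,0): Delta=0.1539 Bond=-4.9508
(1,1): Delta=1.0000 Bond=-42.9118
V0=9.1750

Under the risk-neutral measure, an up-move has probability p* = (R−d)/(u−d) = 0.6563 and values discount at R = 1.02.
Terminal payoffs: V(2,0)=0.0000, V(2,1)=1.9950, V(2,2)=20.0750
  t=1,j=0: stock 40.5000 → up 45.7650 (V=1.9950), down 32.8050 (V=0.0000). Price 1.2835; hedge Δ=0.1539, bond B=-4.9508.
  t=1,j=1: stock 56.5000 → up 63.8450 (V=20.0750), down 45.7650 (V=1.9950). Price 13.5882; hedge Δ=1.0000, bond B=-42.9118.
  t=0,j=0: stock 50.0000 → up 56.5000 (V=13.5882), down 40.5000 (V=1.2835). Price 9.1750; hedge Δ=0.7690, bond B=-29.2771.
Root portfolio cost Δ·50+B reproduces V0=9.1750.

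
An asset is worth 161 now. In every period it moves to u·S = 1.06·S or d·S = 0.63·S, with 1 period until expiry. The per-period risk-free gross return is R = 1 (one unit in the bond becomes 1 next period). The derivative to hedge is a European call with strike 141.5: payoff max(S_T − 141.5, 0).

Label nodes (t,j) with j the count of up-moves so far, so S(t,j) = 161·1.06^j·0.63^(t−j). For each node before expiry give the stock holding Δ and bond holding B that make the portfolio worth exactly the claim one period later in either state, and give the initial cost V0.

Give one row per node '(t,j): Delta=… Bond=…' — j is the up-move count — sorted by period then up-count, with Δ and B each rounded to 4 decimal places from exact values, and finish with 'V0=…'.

(0,0): Delta=0.4212 Bond=-42.7228
V0=25.0912

Risk-neutral probability p* = (R−d)/(u−d) = (1−0.63)/(1.06−0.63) = 0.8605.
Terminal payoffs: V(1,0)=0.0000, V(1,1)=29.1600
Node (0,0) S=161.0000: V=(p*·29.1600+(1−p*)·0.0000)/1=25.0912; Δ=(29.1600−0.0000)/(170.6600−101.4300)=0.4212; B=V−Δ·S=-42.7228
Self-financing check: at every node Δ·S+B equals the discounted successor values.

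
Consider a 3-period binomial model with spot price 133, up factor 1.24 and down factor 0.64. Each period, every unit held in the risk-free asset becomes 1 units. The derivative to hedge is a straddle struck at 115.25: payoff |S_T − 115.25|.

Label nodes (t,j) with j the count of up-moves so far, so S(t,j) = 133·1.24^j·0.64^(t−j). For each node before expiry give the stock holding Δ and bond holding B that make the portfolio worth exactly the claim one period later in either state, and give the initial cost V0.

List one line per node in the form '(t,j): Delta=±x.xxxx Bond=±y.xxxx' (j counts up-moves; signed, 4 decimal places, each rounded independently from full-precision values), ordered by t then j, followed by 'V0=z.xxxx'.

No-arbitrage ⇒ martingale measure with p* = (R−d)/(u−d) = 0.6000.
Payoff layer (t=3): V(3,0)=80.3848, V(3,1)=47.6988, V(3,2)=15.6305, V(3,3)=138.3310
  t=2,j=0: stock 54.4768 → up 67.5512 (V=47.6988), down 34.8652 (V=80.3848). Price 60.7732; hedge Δ=-1.0000, bond B=115.2500.
  t=2,j=1: stock 105.5488 → up 130.8805 (V=15.6305), down 67.5512 (V=47.6988). Price 28.4578; hedge Δ=-0.5064, bond B=81.9049.
  t=2,j=2: stock 204.5008 → up 253.5810 (V=138.3310), down 130.8805 (V=15.6305). Price 89.2508; hedge Δ=1.0000, bond B=-115.2500.
  t=1,j=0: stock 85.1200 → up 105.5488 (V=28.4578), down 54.4768 (V=60.7732). Price 41.3840; hedge Δ=-0.6327, bond B=95.2429.
  t=1,j=1: stock 164.9200 → up 204.5008 (V=89.2508), down 105.5488 (V=28.4578). Price 64.9336; hedge Δ=0.6144, bond B=-36.3880.
  t=0,j=0: stock 133.0000 → up 164.9200 (V=64.9336), down 85.1200 (V=41.3840). Price 55.5138; hedge Δ=0.2951, bond B=16.2644.
Check: Δ(0,0)·S0 + B(0,0) = 55.5138 = V0.

(0,0): Delta=0.2951 Bond=16.2644
(1,0): Delta=-0.6327 Bond=95.2429
(1,1): Delta=0.6144 Bond=-36.3880
(2,0): Delta=-1.0000 Bond=115.2500
(2,1): Delta=-0.5064 Bond=81.9049
(2,2): Delta=1.0000 Bond=-115.2500
V0=55.5138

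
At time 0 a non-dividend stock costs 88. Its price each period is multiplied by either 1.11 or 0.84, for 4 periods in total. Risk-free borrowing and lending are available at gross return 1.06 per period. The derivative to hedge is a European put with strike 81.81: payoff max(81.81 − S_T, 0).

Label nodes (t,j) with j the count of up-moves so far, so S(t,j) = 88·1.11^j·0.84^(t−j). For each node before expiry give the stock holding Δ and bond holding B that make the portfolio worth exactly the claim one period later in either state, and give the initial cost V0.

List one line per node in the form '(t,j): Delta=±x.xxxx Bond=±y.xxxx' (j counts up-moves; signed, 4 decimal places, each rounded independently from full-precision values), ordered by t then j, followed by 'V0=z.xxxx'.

Under the risk-neutral measure, an up-move has probability p* = (R−d)/(u−d) = 0.8148 and values discount at R = 1.06.
Payoff layer (t=4): V(4,0)=37.9973, V(4,1)=23.9147, V(4,2)=5.3055, V(4,3)=0.0000, V(4,4)=0.0000
(3,0): S=52.1580. Δ = (V_up−V_dn)/(S_up−S_dn) = (23.9147−37.9973)/(57.8953−43.8127) = -1.0000. V = [p*·23.9147 + (1−p*)·37.9973]/1.06 = 25.0213. B = V − Δ·S = 77.1792.
(3,1): S=68.9230. Δ = (V_up−V_dn)/(S_up−S_dn) = (5.3055−23.9147)/(76.5045−57.8953) = -1.0000. V = [p*·5.3055 + (1−p*)·23.9147]/1.06 = 8.2562. B = V − Δ·S = 77.1792.
(3,2): S=91.0768. Δ = (V_up−V_dn)/(S_up−S_dn) = (0.0000−5.3055)/(101.0953−76.5045) = -0.2158. V = [p*·0.0000 + (1−p*)·5.3055]/1.06 = 0.9269. B = V − Δ·S = 20.5767.
(3,3): S=120.3515. Δ = (V_up−V_dn)/(S_up−S_dn) = (0.0000−0.0000)/(133.5902−101.0953) = 0.0000. V = [p*·0.0000 + (1−p*)·0.0000]/1.06 = 0.0000. B = V − Δ·S = 0.0000.
(2,0): S=62.0928. Δ = (V_up−V_dn)/(S_up−S_dn) = (8.2562−25.0213)/(68.9230−52.1580) = -1.0000. V = [p*·8.2562 + (1−p*)·25.0213]/1.06 = 10.7178. B = V − Δ·S = 72.8106.
(2,1): S=82.0512. Δ = (V_up−V_dn)/(S_up−S_dn) = (0.9269−8.2562)/(91.0768−68.9230) = -0.3308. V = [p*·0.9269 + (1−p*)·8.2562]/1.06 = 2.1549. B = V − Δ·S = 29.3006.
(2,2): S=108.4248. Δ = (V_up−V_dn)/(S_up−S_dn) = (0.0000−0.9269)/(120.3515−91.0768) = -0.0317. V = [p*·0.0000 + (1−p*)·0.9269]/1.06 = 0.1619. B = V − Δ·S = 3.5948.
(1,0): S=73.9200. Δ = (V_up−V_dn)/(S_up−S_dn) = (2.1549−10.7178)/(82.0512−62.0928) = -0.4290. V = [p*·2.1549 + (1−p*)·10.7178]/1.06 = 3.5289. B = V − Δ·S = 35.2434.
(1,1): S=97.6800. Δ = (V_up−V_dn)/(S_up−S_dn) = (0.1619−2.1549)/(108.4248−82.0512) = -0.0756. V = [p*·0.1619 + (1−p*)·2.1549]/1.06 = 0.5009. B = V − Δ·S = 7.8822.
(0,0): S=88.0000. Δ = (V_up−V_dn)/(S_up−S_dn) = (0.5009−3.5289)/(97.6800−73.9200) = -0.1274. V = [p*·0.5009 + (1−p*)·3.5289]/1.06 = 1.0016. B = V − Δ·S = 12.2161.
Each (Δ,B) replicates both successor values, so the strategy is self-financing and V0 is arbitrage-free.

(0,0): Delta=-0.1274 Bond=12.2161
(1,0): Delta=-0.4290 Bond=35.2434
(1,1): Delta=-0.0756 Bond=7.8822
(2,0): Delta=-1.0000 Bond=72.8106
(2,1): Delta=-0.3308 Bond=29.3006
(2,2): Delta=-0.0317 Bond=3.5948
(3,0): Delta=-1.0000 Bond=77.1792
(3,1): Delta=-1.0000 Bond=77.1792
(3,2): Delta=-0.2158 Bond=20.5767
(3,3): Delta=0.0000 Bond=0.0000
V0=1.0016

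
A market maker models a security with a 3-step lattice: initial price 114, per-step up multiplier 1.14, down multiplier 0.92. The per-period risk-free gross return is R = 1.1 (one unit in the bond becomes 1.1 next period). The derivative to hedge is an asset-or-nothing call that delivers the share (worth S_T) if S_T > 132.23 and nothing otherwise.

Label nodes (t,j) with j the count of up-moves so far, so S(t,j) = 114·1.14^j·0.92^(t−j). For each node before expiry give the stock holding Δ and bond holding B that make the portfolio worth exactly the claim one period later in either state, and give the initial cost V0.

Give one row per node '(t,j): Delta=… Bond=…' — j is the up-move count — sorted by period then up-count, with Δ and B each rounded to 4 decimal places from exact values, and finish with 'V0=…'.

(0,0): Delta=2.0553 Bond=-127.4109
(1,0): Delta=4.3938 Bond=-385.4180
(1,1): Delta=1.6359 Bond=-85.6484
(2,0): Delta=0.0000 Bond=0.0000
(2,1): Delta=5.1818 Bond=-518.1731
(2,2): Delta=1.0000 Bond=0.0000
V0=106.8933

Risk-neutral probability p* = (R−d)/(u−d) = (1.1−0.92)/(1.14−0.92) = 0.8182.
Payoff layer (t=3): V(3,0)=0.0000, V(3,1)=0.0000, V(3,2)=136.3020, V(3,3)=168.8960
(2,0): S=96.4896. Δ = (V_up−V_dn)/(S_up−S_dn) = (0.0000−0.0000)/(109.9981−88.7704) = 0.0000. V = [p*·0.0000 + (1−p*)·0.0000]/1.1 = 0.0000. B = V − Δ·S = 0.0000.
(2,1): S=119.5632. Δ = (V_up−V_dn)/(S_up−S_dn) = (136.3020−0.0000)/(136.3020−109.9981) = 5.1818. V = [p*·136.3020 + (1−p*)·0.0000]/1.1 = 101.3817. B = V − Δ·S = -518.1731.
(2,2): S=148.1544. Δ = (V_up−V_dn)/(S_up−S_dn) = (168.8960−136.3020)/(168.8960−136.3020) = 1.0000. V = [p*·168.8960 + (1−p*)·136.3020]/1.1 = 148.1544. B = V − Δ·S = 0.0000.
(1,0): S=104.8800. Δ = (V_up−V_dn)/(S_up−S_dn) = (101.3817−0.0000)/(119.5632−96.4896) = 4.3938. V = [p*·101.3817 + (1−p*)·0.0000]/1.1 = 75.4079. B = V − Δ·S = -385.4180.
(1,1): S=129.9600. Δ = (V_up−V_dn)/(S_up−S_dn) = (148.1544−101.3817)/(148.1544−119.5632) = 1.6359. V = [p*·148.1544 + (1−p*)·101.3817]/1.1 = 126.9548. B = V − Δ·S = -85.6484.
(0,0): S=114.0000. Δ = (V_up−V_dn)/(S_up−S_dn) = (126.9548−75.4079)/(129.9600−104.8800) = 2.0553. V = [p*·126.9548 + (1−p*)·75.4079]/1.1 = 106.8933. B = V − Δ·S = -127.4109.
The time-0 hedge costs 106.8933, which is the no-arbitrage price.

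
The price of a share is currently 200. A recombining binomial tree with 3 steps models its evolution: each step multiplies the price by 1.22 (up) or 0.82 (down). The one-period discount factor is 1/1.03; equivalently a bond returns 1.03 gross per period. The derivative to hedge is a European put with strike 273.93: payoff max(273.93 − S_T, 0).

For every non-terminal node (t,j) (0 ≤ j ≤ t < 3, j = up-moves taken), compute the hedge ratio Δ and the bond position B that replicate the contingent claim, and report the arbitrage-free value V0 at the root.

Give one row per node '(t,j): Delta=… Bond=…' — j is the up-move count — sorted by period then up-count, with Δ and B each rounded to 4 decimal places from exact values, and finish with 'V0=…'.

The replicating-portfolio and risk-neutral prices coincide; use p* = (1.03−0.82)/(1.22−0.82) = 0.5250 for the latter.
Terminal values V(3,·): V(3,0)=163.6564, V(3,1)=109.8644, V(3,2)=29.8324, V(3,3)=0.0000
(2,0): S=134.4800. Δ = (V_up−V_dn)/(S_up−S_dn) = (109.8644−163.6564)/(164.0656−110.2736) = -1.0000. V = [p*·109.8644 + (1−p*)·163.6564]/1.03 = 131.4715. B = V − Δ·S = 265.9515.
(2,1): S=200.0800. Δ = (V_up−V_dn)/(S_up−S_dn) = (29.8324−109.8644)/(244.0976−164.0656) = -1.0000. V = [p*·29.8324 + (1−p*)·109.8644]/1.03 = 65.8715. B = V − Δ·S = 265.9515.
(2,2): S=297.6800. Δ = (V_up−V_dn)/(S_up−S_dn) = (0.0000−29.8324)/(363.1696−244.0976) = -0.2505. V = [p*·0.0000 + (1−p*)·29.8324]/1.03 = 13.7577. B = V − Δ·S = 88.3387.
(1,0): S=164.0000. Δ = (V_up−V_dn)/(S_up−S_dn) = (65.8715−131.4715)/(200.0800−134.4800) = -1.0000. V = [p*·65.8715 + (1−p*)·131.4715]/1.03 = 94.2053. B = V − Δ·S = 258.2053.
(1,1): S=244.0000. Δ = (V_up−V_dn)/(S_up−S_dn) = (13.7577−65.8715)/(297.6800−200.0800) = -0.5340. V = [p*·13.7577 + (1−p*)·65.8715]/1.03 = 37.3900. B = V − Δ·S = 167.6745.
(0,0): S=200.0000. Δ = (V_up−V_dn)/(S_up−S_dn) = (37.3900−94.2053)/(244.0000−164.0000) = -0.7102. V = [p*·37.3900 + (1−p*)·94.2053]/1.03 = 62.5022. B = V − Δ·S = 204.5404.
Root portfolio cost Δ·200+B reproduces V0=62.5022.

(0,0): Delta=-0.7102 Bond=204.5404
(1,0): Delta=-1.0000 Bond=258.2053
(1,1): Delta=-0.5340 Bond=167.6745
(2,0): Delta=-1.0000 Bond=265.9515
(2,1): Delta=-1.0000 Bond=265.9515
(2,2): Delta=-0.2505 Bond=88.3387
V0=62.5022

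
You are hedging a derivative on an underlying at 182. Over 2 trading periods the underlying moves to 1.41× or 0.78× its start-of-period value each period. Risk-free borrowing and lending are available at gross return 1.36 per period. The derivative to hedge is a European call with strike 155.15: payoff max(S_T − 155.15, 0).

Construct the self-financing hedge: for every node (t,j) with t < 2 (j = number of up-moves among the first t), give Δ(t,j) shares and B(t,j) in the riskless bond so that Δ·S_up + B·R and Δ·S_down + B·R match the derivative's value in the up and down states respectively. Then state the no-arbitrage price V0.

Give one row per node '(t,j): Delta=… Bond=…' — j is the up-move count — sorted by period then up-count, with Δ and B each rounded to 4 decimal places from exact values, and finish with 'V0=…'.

(0,0): Delta=0.9774 Bond=-79.6170
(1,0): Delta=0.5033 Bond=-40.9788
(1,1): Delta=1.0000 Bond=-114.0809
V0=98.2683

Risk-neutral probability p* = (R−d)/(u−d) = (1.36−0.78)/(1.41−0.78) = 0.9206.
At expiry t=2: V(2,0)=0.0000, V(2,1)=45.0136, V(2,2)=206.6842
(1,0): S=141.9600. Δ = (V_up−V_dn)/(S_up−S_dn) = (45.0136−0.0000)/(200.1636−110.7288) = 0.5033. V = [p*·45.0136 + (1−p*)·0.0000]/1.36 = 30.4714. B = V − Δ·S = -40.9788.
(1,1): S=256.6200. Δ = (V_up−V_dn)/(S_up−S_dn) = (206.6842−45.0136)/(361.8342−200.1636) = 1.0000. V = [p*·206.6842 + (1−p*)·45.0136]/1.36 = 142.5391. B = V − Δ·S = -114.0809.
(0,0): S=182.0000. Δ = (V_up−V_dn)/(S_up−S_dn) = (142.5391−30.4714)/(256.6200−141.9600) = 0.9774. V = [p*·142.5391 + (1−p*)·30.4714]/1.36 = 98.2683. B = V − Δ·S = -79.6170.
Self-financing check: at every node Δ·S+B equals the discounted successor values.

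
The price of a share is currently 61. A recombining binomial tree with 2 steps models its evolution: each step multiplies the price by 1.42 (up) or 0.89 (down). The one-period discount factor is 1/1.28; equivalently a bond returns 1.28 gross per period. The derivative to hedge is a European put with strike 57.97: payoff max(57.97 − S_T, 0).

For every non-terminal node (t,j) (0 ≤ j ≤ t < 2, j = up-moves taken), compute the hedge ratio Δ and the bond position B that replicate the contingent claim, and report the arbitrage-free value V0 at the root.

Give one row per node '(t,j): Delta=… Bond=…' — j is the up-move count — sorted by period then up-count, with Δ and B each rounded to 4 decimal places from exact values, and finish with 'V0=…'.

Under the risk-neutral measure, an up-move has probability p* = (R−d)/(u−d) = 0.7358 and values discount at R = 1.28.
Terminal values V(2,·): V(2,0)=9.6519, V(2,1)=0.0000, V(2,2)=0.0000
  t=1,j=0: stock 54.2900 → up 77.0918 (V=0.0000), down 48.3181 (V=9.6519). Price 1.9918; hedge Δ=-0.3354, bond B=20.2030.
  t=1,j=1: stock 86.6200 → up 123.0004 (V=0.0000), down 77.0918 (V=0.0000). Price 0.0000; hedge Δ=0.0000, bond B=0.0000.
  t=0,j=0: stock 61.0000 → up 86.6200 (V=0.0000), down 54.2900 (V=1.9918). Price 0.4111; hedge Δ=-0.0616, bond B=4.1692.
Each (Δ,B) replicates both successor values, so the strategy is self-financing and V0 is arbitrage-free.

(0,0): Delta=-0.0616 Bond=4.1692
(1,0): Delta=-0.3354 Bond=20.2030
(1,1): Delta=0.0000 Bond=0.0000
V0=0.4111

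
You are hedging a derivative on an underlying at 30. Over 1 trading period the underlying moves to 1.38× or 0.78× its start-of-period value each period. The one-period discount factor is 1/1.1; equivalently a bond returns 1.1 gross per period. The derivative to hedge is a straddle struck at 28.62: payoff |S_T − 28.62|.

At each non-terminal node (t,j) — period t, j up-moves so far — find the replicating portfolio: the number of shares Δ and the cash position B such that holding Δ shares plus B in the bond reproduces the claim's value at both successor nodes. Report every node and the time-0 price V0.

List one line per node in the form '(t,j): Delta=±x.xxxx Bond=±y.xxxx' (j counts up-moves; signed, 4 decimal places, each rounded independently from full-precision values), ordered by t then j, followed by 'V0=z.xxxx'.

Since d<R<u, set p* = (R−d)/(u−d) = 0.5333; price each node as the discounted p*-expectation of its children.
At expiry t=1: V(1,0)=5.2200, V(1,1)=12.7800
Node (0,0) S=30.0000: V=(p*·12.7800+(1−p*)·5.2200)/1.1=8.4109; Δ=(12.7800−5.2200)/(41.4000−23.4000)=0.4200; B=V−Δ·S=-4.1891
Root portfolio cost Δ·30+B reproduces V0=8.4109.

(0,0): Delta=0.4200 Bond=-4.1891
V0=8.4109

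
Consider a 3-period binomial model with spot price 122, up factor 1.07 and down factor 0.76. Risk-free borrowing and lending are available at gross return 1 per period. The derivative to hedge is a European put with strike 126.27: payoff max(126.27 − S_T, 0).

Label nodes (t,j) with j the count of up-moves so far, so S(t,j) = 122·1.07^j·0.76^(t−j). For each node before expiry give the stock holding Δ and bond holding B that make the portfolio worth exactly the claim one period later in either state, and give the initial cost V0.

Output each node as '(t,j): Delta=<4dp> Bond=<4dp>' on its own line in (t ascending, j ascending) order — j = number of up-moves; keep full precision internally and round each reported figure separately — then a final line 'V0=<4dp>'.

(0,0): Delta=-0.6326 Bond=92.2007
(1,0): Delta=-1.0000 Bond=126.2700
(1,1): Delta=-0.5564 Bond=82.2639
(2,0): Delta=-1.0000 Bond=126.2700
(2,1): Delta=-1.0000 Bond=126.2700
(2,2): Delta=-0.4645 Bond=69.4288
V0=15.0287

No-arbitrage ⇒ martingale measure with p* = (R−d)/(u−d) = 0.7742.
Terminal payoffs: V(3,0)=72.7149, V(3,1)=50.8701, V(3,2)=20.1149, V(3,3)=0.0000
(2,0): S=70.4672. Δ = (V_up−V_dn)/(S_up−S_dn) = (50.8701−72.7149)/(75.3999−53.5551) = -1.0000. V = [p*·50.8701 + (1−p*)·72.7149]/1 = 55.8028. B = V − Δ·S = 126.2700.
(2,1): S=99.2104. Δ = (V_up−V_dn)/(S_up−S_dn) = (20.1149−50.8701)/(106.1551−75.3999) = -1.0000. V = [p*·20.1149 + (1−p*)·50.8701]/1 = 27.0596. B = V − Δ·S = 126.2700.
(2,2): S=139.6778. Δ = (V_up−V_dn)/(S_up−S_dn) = (0.0000−20.1149)/(149.4552−106.1551) = -0.4645. V = [p*·0.0000 + (1−p*)·20.1149]/1 = 4.5421. B = V − Δ·S = 69.4288.
(1,0): S=92.7200. Δ = (V_up−V_dn)/(S_up−S_dn) = (27.0596−55.8028)/(99.2104−70.4672) = -1.0000. V = [p*·27.0596 + (1−p*)·55.8028]/1 = 33.5500. B = V − Δ·S = 126.2700.
(1,1): S=130.5400. Δ = (V_up−V_dn)/(S_up−S_dn) = (4.5421−27.0596)/(139.6778−99.2104) = -0.5564. V = [p*·4.5421 + (1−p*)·27.0596]/1 = 9.6267. B = V − Δ·S = 82.2639.
(0,0): S=122.0000. Δ = (V_up−V_dn)/(S_up−S_dn) = (9.6267−33.5500)/(130.5400−92.7200) = -0.6326. V = [p*·9.6267 + (1−p*)·33.5500]/1 = 15.0287. B = V − Δ·S = 92.2007.
Check: Δ(0,0)·S0 + B(0,0) = 15.0287 = V0.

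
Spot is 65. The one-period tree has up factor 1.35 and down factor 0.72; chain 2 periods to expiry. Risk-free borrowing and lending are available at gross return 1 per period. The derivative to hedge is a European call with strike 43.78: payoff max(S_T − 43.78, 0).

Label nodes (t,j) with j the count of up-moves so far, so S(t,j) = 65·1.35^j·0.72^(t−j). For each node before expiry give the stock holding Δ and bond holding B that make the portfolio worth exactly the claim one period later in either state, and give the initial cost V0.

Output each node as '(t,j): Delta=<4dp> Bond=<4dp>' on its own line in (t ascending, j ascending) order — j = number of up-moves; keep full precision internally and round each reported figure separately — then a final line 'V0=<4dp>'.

(0,0): Delta=0.8632 Bond=-31.7752
(1,0): Delta=0.6580 Bond=-22.1714
(1,1): Delta=1.0000 Bond=-43.7800
V0=24.3323

Risk-neutral probability p* = (R−d)/(u−d) = (1−0.72)/(1.35−0.72) = 0.4444.
Terminal values V(2,·): V(2,0)=0.0000, V(2,1)=19.4000, V(2,2)=74.6825
(1,0): S=46.8000. Δ = (V_up−V_dn)/(S_up−S_dn) = (19.4000−0.0000)/(63.1800−33.6960) = 0.6580. V = [p*·19.4000 + (1−p*)·0.0000]/1 = 8.6222. B = V − Δ·S = -22.1714.
(1,1): S=87.7500. Δ = (V_up−V_dn)/(S_up−S_dn) = (74.6825−19.4000)/(118.4625−63.1800) = 1.0000. V = [p*·74.6825 + (1−p*)·19.4000]/1 = 43.9700. B = V − Δ·S = -43.7800.
(0,0): S=65.0000. Δ = (V_up−V_dn)/(S_up−S_dn) = (43.9700−8.6222)/(87.7500−46.8000) = 0.8632. V = [p*·43.9700 + (1−p*)·8.6222]/1 = 24.3323. B = V − Δ·S = -31.7752.
Check: Δ(0,0)·S0 + B(0,0) = 24.3323 = V0.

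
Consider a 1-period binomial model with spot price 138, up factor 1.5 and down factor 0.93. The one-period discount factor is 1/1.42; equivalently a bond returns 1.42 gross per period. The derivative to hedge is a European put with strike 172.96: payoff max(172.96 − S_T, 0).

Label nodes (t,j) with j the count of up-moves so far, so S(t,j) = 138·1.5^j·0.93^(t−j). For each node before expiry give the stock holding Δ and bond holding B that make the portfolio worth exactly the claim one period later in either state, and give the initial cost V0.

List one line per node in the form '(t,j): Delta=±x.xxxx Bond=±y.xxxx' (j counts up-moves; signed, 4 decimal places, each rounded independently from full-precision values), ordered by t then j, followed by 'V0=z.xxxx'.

(0,0): Delta=-0.5673 Bond=82.6909
V0=4.4102

Risk-neutral probability p* = (R−d)/(u−d) = (1.42−0.93)/(1.5−0.93) = 0.8596.
At expiry t=1: V(1,0)=44.6200, V(1,1)=0.0000
  t=0,j=0: stock 138.0000 → up 207.0000 (V=0.0000), down 128.3400 (V=44.6200). Price 4.4102; hedge Δ=-0.5673, bond B=82.6909.
Root portfolio cost Δ·138+B reproduces V0=4.4102.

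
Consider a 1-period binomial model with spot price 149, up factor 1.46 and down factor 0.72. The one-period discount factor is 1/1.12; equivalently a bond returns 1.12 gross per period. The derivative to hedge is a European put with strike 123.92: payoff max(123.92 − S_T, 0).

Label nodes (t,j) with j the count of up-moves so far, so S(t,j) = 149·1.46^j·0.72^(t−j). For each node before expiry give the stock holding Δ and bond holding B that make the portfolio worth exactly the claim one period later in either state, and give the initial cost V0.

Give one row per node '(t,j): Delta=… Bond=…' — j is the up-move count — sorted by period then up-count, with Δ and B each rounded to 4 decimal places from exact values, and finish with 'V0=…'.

(0,0): Delta=-0.1509 Bond=29.3127
V0=6.8263

Under the risk-neutral measure, an up-move has probability p* = (R−d)/(u−d) = 0.5405 and values discount at R = 1.12.
Payoff layer (t=1): V(1,0)=16.6400, V(1,1)=0.0000
(0,0): S=149.0000. Δ = (V_up−V_dn)/(S_up−S_dn) = (0.0000−16.6400)/(217.5400−107.2800) = -0.1509. V = [p*·0.0000 + (1−p*)·16.6400]/1.12 = 6.8263. B = V − Δ·S = 29.3127.
Check: Δ(0,0)·S0 + B(0,0) = 6.8263 = V0.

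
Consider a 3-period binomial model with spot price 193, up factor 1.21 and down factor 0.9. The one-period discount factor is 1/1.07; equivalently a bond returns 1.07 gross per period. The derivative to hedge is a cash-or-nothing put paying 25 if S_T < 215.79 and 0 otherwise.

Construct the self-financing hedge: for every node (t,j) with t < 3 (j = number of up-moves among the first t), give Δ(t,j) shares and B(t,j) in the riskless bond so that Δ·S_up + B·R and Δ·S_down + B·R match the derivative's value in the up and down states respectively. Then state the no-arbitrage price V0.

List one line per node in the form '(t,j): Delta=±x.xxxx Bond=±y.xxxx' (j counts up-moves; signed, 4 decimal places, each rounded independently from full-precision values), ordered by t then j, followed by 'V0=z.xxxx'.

(0,0): Delta=-0.1808 Bond=43.6166
(1,0): Delta=-0.2379 Bond=56.6008
(1,1): Delta=-0.1458 Bond=38.4913
(2,0): Delta=0.0000 Bond=23.3645
(2,1): Delta=-0.3837 Bond=91.1969
(2,2): Delta=0.0000 Bond=0.0000
V0=8.7272

Since d<R<u, set p* = (R−d)/(u−d) = 0.5484; price each node as the discounted p*-expectation of its children.
At expiry t=3: V(3,0)=25.0000, V(3,1)=25.0000, V(3,2)=0.0000, V(3,3)=0.0000
  t=2,j=0: stock 156.3300 → up 189.1593 (V=25.0000), down 140.6970 (V=25.0000). Price 23.3645; hedge Δ=0.0000, bond B=23.3645.
  t=2,j=1: stock 210.1770 → up 254.3142 (V=0.0000), down 189.1593 (V=25.0000). Price 10.5517; hedge Δ=-0.3837, bond B=91.1969.
  t=2,j=2: stock 282.5713 → up 341.9113 (V=0.0000), down 254.3142 (V=0.0000). Price 0.0000; hedge Δ=0.0000, bond B=0.0000.
  t=1,j=0: stock 173.7000 → up 210.1770 (V=10.5517), down 156.3300 (V=23.3645). Price 15.2693; hedge Δ=-0.2379, bond B=56.6008.
  t=1,j=1: stock 233.5300 → up 282.5713 (V=0.0000), down 210.1770 (V=10.5517). Price 4.4535; hedge Δ=-0.1458, bond B=38.4913.
  t=0,j=0: stock 193.0000 → up 233.5300 (V=4.4535), down 173.7000 (V=15.2693). Price 8.7272; hedge Δ=-0.1808, bond B=43.6166.
Root portfolio cost Δ·193+B reproduces V0=8.7272.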